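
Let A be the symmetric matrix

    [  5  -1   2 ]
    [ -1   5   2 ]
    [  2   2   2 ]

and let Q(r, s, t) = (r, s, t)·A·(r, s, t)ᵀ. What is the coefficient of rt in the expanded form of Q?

The coefficient of rt is A[1,3] + A[3,1] = 2·2 = 4.

4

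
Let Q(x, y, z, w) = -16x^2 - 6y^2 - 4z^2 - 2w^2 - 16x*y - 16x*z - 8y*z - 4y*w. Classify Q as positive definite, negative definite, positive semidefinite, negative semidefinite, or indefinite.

negative semidefinite

Write A = [[-16, -8, -8, 0], [-8, -6, -4, -2], [-8, -4, -4, 0], [0, -2, 0, -2]].
Congruent diagonalization of A (simultaneous row and column reduction) yields pivots -16, -2, 0, 0.
So there are 2 negative, 2 zero pivots.
Hence Q is negative semidefinite.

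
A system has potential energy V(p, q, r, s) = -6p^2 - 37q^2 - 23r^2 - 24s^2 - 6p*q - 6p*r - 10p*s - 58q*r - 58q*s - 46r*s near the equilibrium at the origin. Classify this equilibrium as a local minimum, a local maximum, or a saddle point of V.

local maximum

The Hessian at the origin is H = [[-12, -6, -6, -10], [-6, -74, -58, -58], [-6, -58, -46, -46], [-10, -58, -46, -48]].
Applying the same elementary operations to the rows and columns of H produces a congruent diagonal matrix with entries -12, -71, -28/71, -2/21.
That gives 4 negative pivots.
H is negative definite, so the origin is a strict local maximum.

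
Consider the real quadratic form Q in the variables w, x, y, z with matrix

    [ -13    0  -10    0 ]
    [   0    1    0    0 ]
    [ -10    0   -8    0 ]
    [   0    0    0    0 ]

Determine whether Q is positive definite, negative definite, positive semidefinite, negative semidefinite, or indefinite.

Row-reducing A symmetrically gives the diagonal entries -13, 1, -4/13, 0.
Counting signs: 1 positive, 2 negative, 1 zero.
Hence Q is indefinite.

indefinite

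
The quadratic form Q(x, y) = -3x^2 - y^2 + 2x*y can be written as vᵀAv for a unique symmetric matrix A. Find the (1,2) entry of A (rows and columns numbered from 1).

The coefficient of x·y in Q is 2. For a symmetric A this equals A[1,2] + A[2,1] = 2·A[1,2].
So A[1,2] = 2/2 = 1.

1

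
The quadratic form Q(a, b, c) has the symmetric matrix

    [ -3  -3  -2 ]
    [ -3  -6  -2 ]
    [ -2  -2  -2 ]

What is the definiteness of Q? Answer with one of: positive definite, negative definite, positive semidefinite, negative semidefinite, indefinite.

Row-reducing A symmetrically gives the diagonal entries -3, -3, -2/3.
That gives 3 negative pivots.
Hence Q is negative definite.

negative definite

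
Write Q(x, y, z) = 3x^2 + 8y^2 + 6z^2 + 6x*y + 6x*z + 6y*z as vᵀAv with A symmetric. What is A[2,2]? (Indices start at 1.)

8

The coefficient of y^2 in Q is 8, and that is exactly A[2,2].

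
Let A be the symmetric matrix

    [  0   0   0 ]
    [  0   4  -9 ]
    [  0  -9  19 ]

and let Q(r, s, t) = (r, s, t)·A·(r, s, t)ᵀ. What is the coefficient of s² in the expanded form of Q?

4

The coefficient of s² is the diagonal entry A[2,2] = 4.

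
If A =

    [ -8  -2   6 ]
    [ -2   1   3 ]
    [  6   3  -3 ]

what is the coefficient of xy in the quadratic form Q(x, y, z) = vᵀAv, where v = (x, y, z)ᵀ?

-4

The coefficient of xy is A[1,2] + A[2,1] = 2·(-2) = -4.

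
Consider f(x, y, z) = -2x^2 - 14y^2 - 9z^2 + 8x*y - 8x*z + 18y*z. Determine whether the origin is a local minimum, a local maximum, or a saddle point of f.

The Hessian at the origin is H = [[-4, 8, -8], [8, -28, 18], [-8, 18, -18]].
Symmetric row and column elimination reduces H to a congruent diagonal form with pivots -4, -12, -5/3.
That gives 3 negative pivots.
H is negative definite, so the origin is a strict local maximum.

local maximum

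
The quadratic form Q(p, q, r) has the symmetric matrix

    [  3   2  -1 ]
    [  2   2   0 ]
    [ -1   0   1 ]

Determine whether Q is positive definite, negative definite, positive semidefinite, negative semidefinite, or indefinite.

Applying the same elementary operations to the rows and columns of A produces a congruent diagonal matrix with entries 3, 2/3, 0.
So there are 2 positive, 1 zero pivots.
Hence Q is positive semidefinite.

positive semidefinite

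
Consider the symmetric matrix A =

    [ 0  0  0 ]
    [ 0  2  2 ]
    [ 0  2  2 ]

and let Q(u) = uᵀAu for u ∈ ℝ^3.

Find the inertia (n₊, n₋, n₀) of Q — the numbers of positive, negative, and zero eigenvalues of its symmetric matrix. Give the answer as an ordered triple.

Congruent diagonalization of A (simultaneous row and column reduction) yields pivots 0, 2, 0.
So there are 1 positive, 2 zero pivots.

(1, 0, 2)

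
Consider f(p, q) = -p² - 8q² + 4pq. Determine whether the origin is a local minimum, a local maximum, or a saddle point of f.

local maximum

The Hessian at the origin is H = [[-2, 4], [4, -16]].
det H = -2·-16 − (4)² = 16 > 0 and H[1,1] = -2 < 0, so H is negative definite.
Therefore the origin is a local maximum.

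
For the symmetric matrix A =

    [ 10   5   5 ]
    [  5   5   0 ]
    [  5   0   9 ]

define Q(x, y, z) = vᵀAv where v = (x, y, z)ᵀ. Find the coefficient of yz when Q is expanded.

0

The coefficient of yz is A[2,3] + A[3,2] = 2·0 = 0.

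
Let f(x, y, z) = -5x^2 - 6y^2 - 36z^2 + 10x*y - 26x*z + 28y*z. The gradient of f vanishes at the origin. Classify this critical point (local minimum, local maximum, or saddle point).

The Hessian at the origin is H = [[-10, 10, -26], [10, -12, 28], [-26, 28, -72]].
Congruent diagonalization of H (simultaneous row and column reduction) yields pivots -10, -2, -12/5.
Counting signs: 3 negative.
H is negative definite, so the origin is a strict local maximum.

local maximum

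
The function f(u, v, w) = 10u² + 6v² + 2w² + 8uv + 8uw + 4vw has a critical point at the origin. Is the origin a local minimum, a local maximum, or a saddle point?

local minimum

The Hessian at the origin is H = [[20, 8, 8], [8, 12, 4], [8, 4, 4]].
Symmetric row and column elimination reduces H to a congruent diagonal form with pivots 20, 44/5, 8/11.
That gives 3 positive pivots.
H is positive definite, so the origin is a strict local minimum.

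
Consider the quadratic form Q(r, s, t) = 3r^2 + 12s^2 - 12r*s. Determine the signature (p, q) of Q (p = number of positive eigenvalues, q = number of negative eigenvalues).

The symmetric matrix is A = [[3, -6, 0], [-6, 12, 0], [0, 0, 0]].
Symmetric row and column elimination reduces A to a congruent diagonal form with pivots 3, 0, 0.
That gives 1 positive, 2 zero pivots.

(1, 0)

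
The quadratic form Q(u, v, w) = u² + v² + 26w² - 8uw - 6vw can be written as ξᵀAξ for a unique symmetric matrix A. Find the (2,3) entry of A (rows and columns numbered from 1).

The coefficient of v·w in Q is -6. For a symmetric A this equals A[2,3] + A[3,2] = 2·A[2,3].
So A[2,3] = -6/2 = -3.

-3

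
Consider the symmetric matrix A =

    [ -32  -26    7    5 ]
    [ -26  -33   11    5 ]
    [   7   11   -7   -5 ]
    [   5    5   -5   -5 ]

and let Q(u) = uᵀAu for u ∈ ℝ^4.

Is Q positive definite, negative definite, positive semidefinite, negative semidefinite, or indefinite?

negative definite

Row-reducing A symmetrically gives the diagonal entries -32, -95/8, -235/76, -10/47.
Counting signs: 4 negative.
Hence Q is negative definite.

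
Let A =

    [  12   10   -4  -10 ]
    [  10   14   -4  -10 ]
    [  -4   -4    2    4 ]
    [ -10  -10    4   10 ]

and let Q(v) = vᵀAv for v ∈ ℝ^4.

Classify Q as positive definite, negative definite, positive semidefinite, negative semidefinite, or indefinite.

Leading principal minors: Δ_1 = 12, Δ_2 = 68, Δ_3 = 40, Δ_4 = 32.
All leading principal minors are positive, so by Sylvester's criterion Q is positive definite.

positive definite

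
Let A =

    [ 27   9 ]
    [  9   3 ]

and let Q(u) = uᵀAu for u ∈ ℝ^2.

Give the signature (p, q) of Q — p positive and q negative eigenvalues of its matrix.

(1, 0)

Row-reducing A symmetrically gives the diagonal entries 27, 0.
So there are 1 positive, 1 zero pivots.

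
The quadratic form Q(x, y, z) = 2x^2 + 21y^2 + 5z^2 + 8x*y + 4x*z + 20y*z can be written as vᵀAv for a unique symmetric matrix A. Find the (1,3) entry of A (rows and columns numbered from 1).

The coefficient of x·z in Q is 4. For a symmetric A this equals A[1,3] + A[3,1] = 2·A[1,3].
So A[1,3] = 4/2 = 2.

2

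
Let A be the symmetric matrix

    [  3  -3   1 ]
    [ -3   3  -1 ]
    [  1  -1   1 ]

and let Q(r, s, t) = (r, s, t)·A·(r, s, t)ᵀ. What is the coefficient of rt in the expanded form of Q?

2

The coefficient of rt is A[1,3] + A[3,1] = 2·1 = 2.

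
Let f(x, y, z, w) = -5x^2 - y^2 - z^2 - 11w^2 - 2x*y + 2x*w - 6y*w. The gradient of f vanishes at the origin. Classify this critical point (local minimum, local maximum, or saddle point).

saddle point

The Hessian at the origin is H = [[-10, -2, 0, 2], [-2, -2, 0, -6], [0, 0, -2, 0], [2, -6, 0, -22]].
Symmetric row and column elimination reduces H to a congruent diagonal form with pivots -10, -8/5, -2, 4.
Counting signs: 1 positive, 3 negative.
H is indefinite, so the origin is a saddle point.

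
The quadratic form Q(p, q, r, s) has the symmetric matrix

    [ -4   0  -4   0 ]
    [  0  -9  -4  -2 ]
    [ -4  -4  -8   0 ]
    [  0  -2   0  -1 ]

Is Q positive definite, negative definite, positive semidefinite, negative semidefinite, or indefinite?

Congruent diagonalization of A (simultaneous row and column reduction) yields pivots -4, -9, -20/9, -1/5.
Counting signs: 4 negative.
Hence Q is negative definite.

negative definite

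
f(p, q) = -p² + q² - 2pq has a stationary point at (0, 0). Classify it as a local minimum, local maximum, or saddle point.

saddle point

The Hessian at the origin is H = [[-2, -2], [-2, 2]].
det H = -2·2 − (-2)² = -8 < 0, so H is indefinite.
Therefore the origin is a saddle point.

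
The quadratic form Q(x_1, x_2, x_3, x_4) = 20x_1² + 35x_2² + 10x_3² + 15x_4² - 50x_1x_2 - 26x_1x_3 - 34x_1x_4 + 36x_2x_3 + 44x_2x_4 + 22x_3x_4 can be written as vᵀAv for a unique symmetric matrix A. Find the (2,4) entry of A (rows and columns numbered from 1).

The coefficient of x_2·x_4 in Q is 44. For a symmetric A this equals A[2,4] + A[4,2] = 2·A[2,4].
So A[2,4] = 44/2 = 22.

22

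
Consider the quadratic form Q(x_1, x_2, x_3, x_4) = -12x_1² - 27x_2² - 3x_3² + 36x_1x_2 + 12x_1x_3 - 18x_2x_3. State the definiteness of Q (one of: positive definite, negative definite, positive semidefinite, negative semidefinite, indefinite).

The associated matrix is A = [[-12, 18, 6, 0], [18, -27, -9, 0], [6, -9, -3, 0], [0, 0, 0, 0]].
Congruent diagonalization of A (simultaneous row and column reduction) yields pivots -12, 0, 0, 0.
So there are 1 negative, 3 zero pivots.
Hence Q is negative semidefinite.

negative semidefinite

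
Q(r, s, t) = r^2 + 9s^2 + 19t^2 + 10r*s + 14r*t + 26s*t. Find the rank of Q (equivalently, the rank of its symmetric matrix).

The symmetric matrix is A = [[1, 5, 7], [5, 9, 13], [7, 13, 19]].
Row-reducing A symmetrically gives the diagonal entries 1, -16, 1/4.
So there are 2 positive, 1 negative pivots.
The rank is the number of nonzero pivots: 3.

3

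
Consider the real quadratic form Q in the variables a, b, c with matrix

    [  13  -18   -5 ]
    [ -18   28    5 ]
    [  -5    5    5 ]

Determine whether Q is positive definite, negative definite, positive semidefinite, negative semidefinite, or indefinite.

positive definite

Symmetric row and column elimination reduces A to a congruent diagonal form with pivots 13, 40/13, 15/8.
That gives 3 positive pivots.
Hence Q is positive definite.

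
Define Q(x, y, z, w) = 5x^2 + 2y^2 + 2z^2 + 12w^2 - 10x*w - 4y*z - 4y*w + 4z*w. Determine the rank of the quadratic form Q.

Write A = [[5, 0, 0, -5], [0, 2, -2, -2], [0, -2, 2, 2], [-5, -2, 2, 12]].
Row-reducing A symmetrically gives the diagonal entries 5, 2, 0, 5.
That gives 3 positive, 1 zero pivots.
The rank is the number of nonzero pivots: 3.

3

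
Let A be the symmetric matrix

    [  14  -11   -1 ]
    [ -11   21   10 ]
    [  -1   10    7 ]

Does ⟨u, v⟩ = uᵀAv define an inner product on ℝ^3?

Applying the same elementary operations to the rows and columns of A produces a congruent diagonal matrix with entries 14, 173/14, 10/173.
So there are 3 positive pivots.
Hence Q is positive definite.
⟨·,·⟩ is an inner product exactly when A is positive definite.

yes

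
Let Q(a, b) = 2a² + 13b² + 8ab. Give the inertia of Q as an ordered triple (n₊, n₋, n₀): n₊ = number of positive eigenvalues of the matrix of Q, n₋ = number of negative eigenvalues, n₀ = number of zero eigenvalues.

Write A = [[2, 4], [4, 13]].
Symmetric row and column elimination reduces A to a congruent diagonal form with pivots 2, 5.
Counting signs: 2 positive.

(2, 0, 0)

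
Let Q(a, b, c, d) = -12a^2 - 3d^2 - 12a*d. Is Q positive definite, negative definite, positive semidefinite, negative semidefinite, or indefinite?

negative semidefinite

The associated matrix is A = [[-12, 0, 0, -6], [0, 0, 0, 0], [0, 0, 0, 0], [-6, 0, 0, -3]].
Applying the same elementary operations to the rows and columns of A produces a congruent diagonal matrix with entries -12, 0, 0, 0.
That gives 1 negative, 3 zero pivots.
Hence Q is negative semidefinite.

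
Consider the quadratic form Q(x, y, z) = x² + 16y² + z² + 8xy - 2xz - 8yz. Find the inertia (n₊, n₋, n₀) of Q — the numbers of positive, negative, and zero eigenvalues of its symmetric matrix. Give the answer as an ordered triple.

(1, 0, 2)

Write A = [[1, 4, -1], [4, 16, -4], [-1, -4, 1]].
Symmetric row and column elimination reduces A to a congruent diagonal form with pivots 1, 0, 0.
That gives 1 positive, 2 zero pivots.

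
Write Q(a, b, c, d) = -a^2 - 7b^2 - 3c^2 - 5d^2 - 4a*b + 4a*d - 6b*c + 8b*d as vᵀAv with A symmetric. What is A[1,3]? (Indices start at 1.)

0

The coefficient of a·c in Q is 0. For a symmetric A this equals A[1,3] + A[3,1] = 2·A[1,3].
So A[1,3] = 0/2 = 0.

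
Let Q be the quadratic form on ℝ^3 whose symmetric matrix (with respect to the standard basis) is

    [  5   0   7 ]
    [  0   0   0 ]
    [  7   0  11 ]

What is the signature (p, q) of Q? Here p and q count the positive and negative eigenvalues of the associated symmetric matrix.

Symmetric row and column elimination reduces A to a congruent diagonal form with pivots 5, 0, 6/5.
So there are 2 positive, 1 zero pivots.

(2, 0)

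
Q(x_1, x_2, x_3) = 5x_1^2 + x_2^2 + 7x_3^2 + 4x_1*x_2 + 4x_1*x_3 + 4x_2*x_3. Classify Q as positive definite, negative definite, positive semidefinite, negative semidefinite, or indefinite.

The symmetric matrix is A = [[5, 2, 2], [2, 1, 2], [2, 2, 7]].
Row-reducing A symmetrically gives the diagonal entries 5, 1/5, -1.
That gives 2 positive, 1 negative pivots.
Hence Q is indefinite.

indefinite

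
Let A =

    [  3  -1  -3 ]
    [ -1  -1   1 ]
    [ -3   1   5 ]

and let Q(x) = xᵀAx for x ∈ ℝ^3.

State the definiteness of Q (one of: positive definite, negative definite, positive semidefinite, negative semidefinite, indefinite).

indefinite

Row-reducing A symmetrically gives the diagonal entries 3, -4/3, 2.
That gives 2 positive, 1 negative pivots.
Hence Q is indefinite.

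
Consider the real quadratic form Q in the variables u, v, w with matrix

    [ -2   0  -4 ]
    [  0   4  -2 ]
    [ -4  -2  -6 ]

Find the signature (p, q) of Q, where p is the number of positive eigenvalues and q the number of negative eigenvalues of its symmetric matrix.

Applying the same elementary operations to the rows and columns of A produces a congruent diagonal matrix with entries -2, 4, 1.
So there are 2 positive, 1 negative pivots.

(2, 1)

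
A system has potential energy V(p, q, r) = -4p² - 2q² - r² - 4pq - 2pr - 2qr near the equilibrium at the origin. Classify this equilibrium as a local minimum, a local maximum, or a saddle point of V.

The Hessian at the origin is H = [[-8, -4, -2], [-4, -4, -2], [-2, -2, -2]].
Symmetric row and column elimination reduces H to a congruent diagonal form with pivots -8, -2, -1.
That gives 3 negative pivots.
H is negative definite, so the origin is a strict local maximum.

local maximum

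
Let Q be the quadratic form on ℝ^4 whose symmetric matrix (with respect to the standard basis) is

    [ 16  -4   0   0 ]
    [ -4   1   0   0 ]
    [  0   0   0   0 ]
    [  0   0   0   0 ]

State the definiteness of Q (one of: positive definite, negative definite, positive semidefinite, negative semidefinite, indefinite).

positive semidefinite

Congruent diagonalization of A (simultaneous row and column reduction) yields pivots 16, 0, 0, 0.
So there are 1 positive, 3 zero pivots.
Hence Q is positive semidefinite.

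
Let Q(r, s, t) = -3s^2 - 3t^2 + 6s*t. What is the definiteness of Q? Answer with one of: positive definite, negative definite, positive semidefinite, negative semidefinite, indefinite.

The symmetric matrix is A = [[0, 0, 0], [0, -3, 3], [0, 3, -3]].
Symmetric row and column elimination reduces A to a congruent diagonal form with pivots 0, -3, 0.
So there are 1 negative, 2 zero pivots.
Hence Q is negative semidefinite.

negative semidefinite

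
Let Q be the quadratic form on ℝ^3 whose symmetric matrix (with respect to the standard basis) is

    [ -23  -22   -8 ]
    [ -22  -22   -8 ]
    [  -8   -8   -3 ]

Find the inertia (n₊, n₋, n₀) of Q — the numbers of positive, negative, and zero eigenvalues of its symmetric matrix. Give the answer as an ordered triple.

Congruent diagonalization of A (simultaneous row and column reduction) yields pivots -23, -22/23, -1/11.
Counting signs: 3 negative.

(0, 3, 0)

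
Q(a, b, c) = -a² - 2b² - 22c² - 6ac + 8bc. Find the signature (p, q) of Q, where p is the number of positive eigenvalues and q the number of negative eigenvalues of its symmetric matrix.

The symmetric matrix is A = [[-1, 0, -3], [0, -2, 4], [-3, 4, -22]].
Congruent diagonalization of A (simultaneous row and column reduction) yields pivots -1, -2, -5.
Counting signs: 3 negative.

(0, 3)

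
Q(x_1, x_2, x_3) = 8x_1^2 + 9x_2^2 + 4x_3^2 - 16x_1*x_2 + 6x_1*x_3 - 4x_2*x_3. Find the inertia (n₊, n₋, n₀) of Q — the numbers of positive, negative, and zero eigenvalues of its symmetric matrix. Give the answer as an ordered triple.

Write A = [[8, -8, 3], [-8, 9, -2], [3, -2, 4]].
Symmetric row and column elimination reduces A to a congruent diagonal form with pivots 8, 1, 15/8.
Counting signs: 3 positive.

(3, 0, 0)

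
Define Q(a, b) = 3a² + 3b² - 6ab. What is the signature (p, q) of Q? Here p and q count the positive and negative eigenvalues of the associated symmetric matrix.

Write A = [[3, -3], [-3, 3]].
Applying the same elementary operations to the rows and columns of A produces a congruent diagonal matrix with entries 3, 0.
So there are 1 positive, 1 zero pivots.

(1, 0)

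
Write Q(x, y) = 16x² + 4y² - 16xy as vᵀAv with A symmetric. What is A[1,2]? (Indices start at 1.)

-8

The coefficient of x·y in Q is -16. For a symmetric A this equals A[1,2] + A[2,1] = 2·A[1,2].
So A[1,2] = -16/2 = -8.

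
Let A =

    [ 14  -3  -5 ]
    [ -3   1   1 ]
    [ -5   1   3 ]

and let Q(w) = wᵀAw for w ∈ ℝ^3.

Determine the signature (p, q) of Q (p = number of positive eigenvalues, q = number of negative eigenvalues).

Applying the same elementary operations to the rows and columns of A produces a congruent diagonal matrix with entries 14, 5/14, 6/5.
So there are 3 positive pivots.

(3, 0)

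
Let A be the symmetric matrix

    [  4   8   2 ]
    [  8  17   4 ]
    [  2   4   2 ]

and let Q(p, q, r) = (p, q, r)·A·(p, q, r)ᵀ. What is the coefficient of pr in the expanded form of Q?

The coefficient of pr is A[1,3] + A[3,1] = 2·2 = 4.

4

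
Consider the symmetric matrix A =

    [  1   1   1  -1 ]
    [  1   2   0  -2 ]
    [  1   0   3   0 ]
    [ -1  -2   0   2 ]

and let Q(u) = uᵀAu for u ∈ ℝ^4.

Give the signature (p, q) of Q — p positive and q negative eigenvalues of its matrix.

(3, 0)

Applying the same elementary operations to the rows and columns of A produces a congruent diagonal matrix with entries 1, 1, 1, 0.
So there are 3 positive, 1 zero pivots.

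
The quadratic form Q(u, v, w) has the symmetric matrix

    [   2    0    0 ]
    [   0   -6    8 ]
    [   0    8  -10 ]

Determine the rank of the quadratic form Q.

Congruent diagonalization of A (simultaneous row and column reduction) yields pivots 2, -6, 2/3.
Counting signs: 2 positive, 1 negative.
The rank is the number of nonzero pivots: 3.

3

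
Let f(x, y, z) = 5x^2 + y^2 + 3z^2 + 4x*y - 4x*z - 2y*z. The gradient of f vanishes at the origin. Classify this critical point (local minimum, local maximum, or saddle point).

The Hessian at the origin is H = [[10, 4, -4], [4, 2, -2], [-4, -2, 6]].
Symmetric row and column elimination reduces H to a congruent diagonal form with pivots 10, 2/5, 4.
So there are 3 positive pivots.
H is positive definite, so the origin is a strict local minimum.

local minimum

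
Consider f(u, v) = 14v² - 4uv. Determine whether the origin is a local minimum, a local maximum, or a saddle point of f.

The Hessian at the origin is H = [[0, -4], [-4, 28]].
det H = 0·28 − (-4)² = -16 < 0, so H is indefinite.
Therefore the origin is a saddle point.

saddle point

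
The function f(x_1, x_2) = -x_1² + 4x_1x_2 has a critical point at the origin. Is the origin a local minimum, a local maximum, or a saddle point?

saddle point

The Hessian at the origin is H = [[-2, 4], [4, 0]].
det H = -2·0 − (4)² = -16 < 0, so H is indefinite.
Therefore the origin is a saddle point.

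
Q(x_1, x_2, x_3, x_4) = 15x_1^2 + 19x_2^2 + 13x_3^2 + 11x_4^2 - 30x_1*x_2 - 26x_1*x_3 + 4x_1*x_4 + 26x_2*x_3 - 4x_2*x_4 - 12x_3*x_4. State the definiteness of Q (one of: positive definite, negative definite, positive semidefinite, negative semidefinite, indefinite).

positive definite

Write A = [[15, -15, -13, 2], [-15, 19, 13, -2], [-13, 13, 13, -6], [2, -2, -6, 11]].
An LDLᵀ factorisation of A has diagonal entries 15, 4, 26/15, 3/13.
That gives 4 positive pivots.
Hence Q is positive definite.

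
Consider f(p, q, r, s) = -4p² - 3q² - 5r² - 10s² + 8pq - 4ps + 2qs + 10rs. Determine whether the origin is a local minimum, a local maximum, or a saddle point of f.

saddle point

The Hessian at the origin is H = [[-8, 8, 0, -4], [8, -6, 0, 2], [0, 0, -10, 10], [-4, 2, 10, -20]].
Row-reducing H symmetrically gives the diagonal entries -8, 2, -10, -10.
Counting signs: 1 positive, 3 negative.
H is indefinite, so the origin is a saddle point.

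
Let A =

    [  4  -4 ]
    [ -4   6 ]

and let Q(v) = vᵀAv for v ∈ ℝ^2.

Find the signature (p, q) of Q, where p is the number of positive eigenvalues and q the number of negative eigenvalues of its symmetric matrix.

(2, 0)

Symmetric row and column elimination reduces A to a congruent diagonal form with pivots 4, 2.
Counting signs: 2 positive.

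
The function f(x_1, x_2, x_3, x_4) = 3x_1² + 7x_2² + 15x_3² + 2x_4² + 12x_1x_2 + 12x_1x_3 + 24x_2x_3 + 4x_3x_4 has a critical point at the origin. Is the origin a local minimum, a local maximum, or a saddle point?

The Hessian at the origin is H = [[6, 12, 12, 0], [12, 14, 24, 0], [12, 24, 30, 4], [0, 0, 4, 4]].
Applying the same elementary operations to the rows and columns of H produces a congruent diagonal matrix with entries 6, -10, 6, 4/3.
That gives 3 positive, 1 negative pivots.
H is indefinite, so the origin is a saddle point.

saddle point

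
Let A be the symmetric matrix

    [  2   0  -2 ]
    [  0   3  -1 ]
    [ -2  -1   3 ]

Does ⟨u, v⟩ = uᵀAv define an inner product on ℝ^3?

Symmetric row and column elimination reduces A to a congruent diagonal form with pivots 2, 3, 2/3.
Counting signs: 3 positive.
Hence Q is positive definite.
⟨·,·⟩ is an inner product exactly when A is positive definite.

yes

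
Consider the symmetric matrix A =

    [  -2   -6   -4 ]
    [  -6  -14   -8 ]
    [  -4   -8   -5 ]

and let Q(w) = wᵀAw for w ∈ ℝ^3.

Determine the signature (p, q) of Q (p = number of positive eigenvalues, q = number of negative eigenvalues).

Applying the same elementary operations to the rows and columns of A produces a congruent diagonal matrix with entries -2, 4, -1.
That gives 1 positive, 2 negative pivots.

(1, 2)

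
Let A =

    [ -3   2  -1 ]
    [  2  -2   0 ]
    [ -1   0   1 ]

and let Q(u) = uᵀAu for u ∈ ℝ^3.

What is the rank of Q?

3

Row-reducing A symmetrically gives the diagonal entries -3, -2/3, 2.
That gives 1 positive, 2 negative pivots.
The rank is the number of nonzero pivots: 3.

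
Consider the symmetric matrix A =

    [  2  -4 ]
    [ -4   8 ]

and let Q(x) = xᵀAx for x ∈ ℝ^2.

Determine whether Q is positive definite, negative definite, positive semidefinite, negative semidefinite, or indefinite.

positive semidefinite

For the 2×2 matrix [[2, -4], [-4, 8]]: det = 2·8 − (-4)² = 0, trace = 10.
det = 0 so one eigenvalue is zero; the form is semidefinite with the sign of the trace.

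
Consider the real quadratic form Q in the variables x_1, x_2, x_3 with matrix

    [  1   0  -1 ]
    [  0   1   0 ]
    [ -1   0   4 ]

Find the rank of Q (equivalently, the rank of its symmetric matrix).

An LDLᵀ factorisation of A has diagonal entries 1, 1, 3.
That gives 3 positive pivots.
The rank is the number of nonzero pivots: 3.

3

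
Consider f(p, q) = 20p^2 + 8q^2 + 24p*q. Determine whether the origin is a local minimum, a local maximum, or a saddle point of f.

local minimum

The Hessian at the origin is H = [[40, 24], [24, 16]].
det H = 40·16 − (24)² = 64 > 0 and H[1,1] = 40 > 0, so H is positive definite.
Therefore the origin is a local minimum.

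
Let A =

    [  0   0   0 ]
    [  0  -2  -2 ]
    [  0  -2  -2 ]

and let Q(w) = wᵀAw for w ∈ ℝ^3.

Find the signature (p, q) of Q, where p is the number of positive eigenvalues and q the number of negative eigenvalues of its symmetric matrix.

Row-reducing A symmetrically gives the diagonal entries 0, -2, 0.
Counting signs: 1 negative, 2 zero.

(0, 1)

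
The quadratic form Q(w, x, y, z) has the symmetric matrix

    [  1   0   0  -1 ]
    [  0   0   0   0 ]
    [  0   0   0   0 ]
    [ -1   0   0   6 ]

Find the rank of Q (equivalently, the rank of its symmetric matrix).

2

Symmetric row and column elimination reduces A to a congruent diagonal form with pivots 1, 0, 0, 5.
Counting signs: 2 positive, 2 zero.
The rank is the number of nonzero pivots: 2.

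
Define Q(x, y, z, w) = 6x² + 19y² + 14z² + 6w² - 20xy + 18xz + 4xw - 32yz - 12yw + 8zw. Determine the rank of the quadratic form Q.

Write A = [[6, -10, 9, 2], [-10, 19, -16, -6], [9, -16, 14, 4], [2, -6, 4, 6]].
An LDLᵀ factorisation of A has diagonal entries 6, 7/3, 1/14, 2.
Counting signs: 4 positive.
The rank is the number of nonzero pivots: 4.

4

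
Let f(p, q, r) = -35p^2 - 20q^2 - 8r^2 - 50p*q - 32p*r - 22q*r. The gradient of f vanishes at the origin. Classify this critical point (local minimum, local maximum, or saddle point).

The Hessian at the origin is H = [[-70, -50, -32], [-50, -40, -22], [-32, -22, -16]].
Row-reducing H symmetrically gives the diagonal entries -70, -30/7, -6/5.
So there are 3 negative pivots.
H is negative definite, so the origin is a strict local maximum.

local maximum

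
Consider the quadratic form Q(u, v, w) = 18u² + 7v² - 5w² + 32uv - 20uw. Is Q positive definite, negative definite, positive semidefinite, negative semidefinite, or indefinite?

indefinite

The associated matrix is A = [[18, 16, -10], [16, 7, 0], [-10, 0, -5]].
Applying the same elementary operations to the rows and columns of A produces a congruent diagonal matrix with entries 18, -65/9, 5/13.
That gives 2 positive, 1 negative pivots.
Hence Q is indefinite.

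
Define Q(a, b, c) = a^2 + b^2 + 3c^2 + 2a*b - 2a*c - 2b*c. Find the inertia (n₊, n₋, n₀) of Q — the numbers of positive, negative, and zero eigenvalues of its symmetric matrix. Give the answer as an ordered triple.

(2, 0, 1)

Write A = [[1, 1, -1], [1, 1, -1], [-1, -1, 3]].
Congruent diagonalization of A (simultaneous row and column reduction) yields pivots 1, 0, 2.
So there are 2 positive, 1 zero pivots.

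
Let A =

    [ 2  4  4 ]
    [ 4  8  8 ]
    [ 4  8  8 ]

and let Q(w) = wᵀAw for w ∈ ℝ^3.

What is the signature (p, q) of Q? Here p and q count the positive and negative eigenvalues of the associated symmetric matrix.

(1, 0)

Symmetric row and column elimination reduces A to a congruent diagonal form with pivots 2, 0, 0.
That gives 1 positive, 2 zero pivots.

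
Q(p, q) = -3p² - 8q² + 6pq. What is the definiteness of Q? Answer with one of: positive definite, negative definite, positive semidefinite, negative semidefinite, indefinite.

The symmetric matrix of Q is A = [[-3, 3], [3, -8]].
Leading principal minors: Δ_1 = -3, Δ_2 = 15.
The signs alternate starting with Δ_1 < 0, so by Sylvester's criterion Q is negative definite.

negative definite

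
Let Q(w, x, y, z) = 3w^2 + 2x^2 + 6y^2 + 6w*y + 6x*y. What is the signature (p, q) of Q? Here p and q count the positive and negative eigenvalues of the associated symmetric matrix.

(2, 1)

The symmetric matrix is A = [[3, 0, 3, 0], [0, 2, 3, 0], [3, 3, 6, 0], [0, 0, 0, 0]].
Congruent diagonalization of A (simultaneous row and column reduction) yields pivots 3, 2, -3/2, 0.
So there are 2 positive, 1 negative, 1 zero pivots.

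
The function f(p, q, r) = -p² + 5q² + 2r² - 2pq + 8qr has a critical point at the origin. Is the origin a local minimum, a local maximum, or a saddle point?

The Hessian at the origin is H = [[-2, -2, 0], [-2, 10, 8], [0, 8, 4]].
An LDLᵀ factorisation of H has diagonal entries -2, 12, -4/3.
That gives 1 positive, 2 negative pivots.
H is indefinite, so the origin is a saddle point.

saddle point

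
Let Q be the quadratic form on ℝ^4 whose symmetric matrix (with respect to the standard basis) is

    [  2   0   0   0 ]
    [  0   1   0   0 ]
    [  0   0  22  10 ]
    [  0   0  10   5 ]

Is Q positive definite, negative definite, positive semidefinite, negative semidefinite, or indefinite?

Leading principal minors: Δ_1 = 2, Δ_2 = 2, Δ_3 = 44, Δ_4 = 20.
All leading principal minors are positive, so by Sylvester's criterion Q is positive definite.

positive definite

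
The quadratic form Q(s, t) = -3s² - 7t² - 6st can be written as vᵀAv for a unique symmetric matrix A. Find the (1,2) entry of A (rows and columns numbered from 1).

The coefficient of s·t in Q is -6. For a symmetric A this equals A[1,2] + A[2,1] = 2·A[1,2].
So A[1,2] = -6/2 = -3.

-3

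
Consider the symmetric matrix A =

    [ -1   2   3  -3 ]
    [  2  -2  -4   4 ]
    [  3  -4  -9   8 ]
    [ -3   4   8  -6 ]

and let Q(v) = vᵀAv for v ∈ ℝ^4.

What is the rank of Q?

4

Symmetric row and column elimination reduces A to a congruent diagonal form with pivots -1, 2, -2, 3/2.
That gives 2 positive, 2 negative pivots.
The rank is the number of nonzero pivots: 4.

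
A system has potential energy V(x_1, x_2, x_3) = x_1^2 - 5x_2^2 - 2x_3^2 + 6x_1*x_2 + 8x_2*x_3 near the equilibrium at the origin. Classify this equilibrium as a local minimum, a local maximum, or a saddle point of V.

saddle point

The Hessian at the origin is H = [[2, 6, 0], [6, -10, 8], [0, 8, -4]].
An LDLᵀ factorisation of H has diagonal entries 2, -28, -12/7.
Counting signs: 1 positive, 2 negative.
H is indefinite, so the origin is a saddle point.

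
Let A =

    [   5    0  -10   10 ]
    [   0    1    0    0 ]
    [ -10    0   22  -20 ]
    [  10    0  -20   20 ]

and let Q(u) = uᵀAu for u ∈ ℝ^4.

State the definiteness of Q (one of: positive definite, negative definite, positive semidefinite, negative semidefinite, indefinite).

Row-reducing A symmetrically gives the diagonal entries 5, 1, 2, 0.
Counting signs: 3 positive, 1 zero.
Hence Q is positive semidefinite.

positive semidefinite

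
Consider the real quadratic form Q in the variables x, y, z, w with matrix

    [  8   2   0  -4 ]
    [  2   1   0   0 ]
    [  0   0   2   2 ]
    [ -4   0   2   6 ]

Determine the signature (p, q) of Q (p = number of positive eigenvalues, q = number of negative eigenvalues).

Congruent diagonalization of A (simultaneous row and column reduction) yields pivots 8, 1/2, 2, 0.
Counting signs: 3 positive, 1 zero.

(3, 0)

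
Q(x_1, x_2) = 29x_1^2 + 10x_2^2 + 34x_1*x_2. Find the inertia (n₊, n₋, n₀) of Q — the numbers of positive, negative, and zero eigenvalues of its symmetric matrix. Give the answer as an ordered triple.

The symmetric matrix is A = [[29, 17], [17, 10]].
Congruent diagonalization of A (simultaneous row and column reduction) yields pivots 29, 1/29.
So there are 2 positive pivots.

(2, 0, 0)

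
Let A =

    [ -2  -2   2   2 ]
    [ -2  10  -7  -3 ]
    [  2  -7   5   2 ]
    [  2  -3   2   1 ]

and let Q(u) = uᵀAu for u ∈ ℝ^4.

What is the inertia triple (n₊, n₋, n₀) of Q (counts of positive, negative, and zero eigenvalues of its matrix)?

Symmetric row and column elimination reduces A to a congruent diagonal form with pivots -2, 12, 1/4, 2/3.
So there are 3 positive, 1 negative pivots.

(3, 1, 0)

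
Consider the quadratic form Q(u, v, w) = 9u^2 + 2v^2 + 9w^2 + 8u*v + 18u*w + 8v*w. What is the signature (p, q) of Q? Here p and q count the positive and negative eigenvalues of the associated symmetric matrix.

(2, 0)

The associated matrix is A = [[9, 4, 9], [4, 2, 4], [9, 4, 9]].
Symmetric row and column elimination reduces A to a congruent diagonal form with pivots 9, 2/9, 0.
So there are 2 positive, 1 zero pivots.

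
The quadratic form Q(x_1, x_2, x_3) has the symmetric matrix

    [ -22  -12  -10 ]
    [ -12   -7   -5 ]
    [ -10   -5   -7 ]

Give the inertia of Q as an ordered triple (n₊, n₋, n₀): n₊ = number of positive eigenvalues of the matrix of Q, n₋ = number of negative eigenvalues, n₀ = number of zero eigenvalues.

Row-reducing A symmetrically gives the diagonal entries -22, -5/11, -2.
Counting signs: 3 negative.

(0, 3, 0)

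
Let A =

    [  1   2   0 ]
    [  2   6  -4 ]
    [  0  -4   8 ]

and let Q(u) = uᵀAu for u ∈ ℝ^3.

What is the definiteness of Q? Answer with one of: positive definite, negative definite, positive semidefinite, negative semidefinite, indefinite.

Congruent diagonalization of A (simultaneous row and column reduction) yields pivots 1, 2, 0.
That gives 2 positive, 1 zero pivots.
Hence Q is positive semidefinite.

positive semidefinite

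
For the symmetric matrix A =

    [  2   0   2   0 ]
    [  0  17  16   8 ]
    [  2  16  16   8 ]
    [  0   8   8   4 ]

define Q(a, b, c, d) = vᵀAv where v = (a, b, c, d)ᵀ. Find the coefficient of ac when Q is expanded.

4

The coefficient of ac is A[1,3] + A[3,1] = 2·2 = 4.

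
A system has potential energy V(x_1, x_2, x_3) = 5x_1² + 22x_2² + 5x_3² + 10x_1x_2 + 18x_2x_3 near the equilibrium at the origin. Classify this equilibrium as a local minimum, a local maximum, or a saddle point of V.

local minimum

The Hessian at the origin is H = [[10, 10, 0], [10, 44, 18], [0, 18, 10]].
Symmetric row and column elimination reduces H to a congruent diagonal form with pivots 10, 34, 8/17.
So there are 3 positive pivots.
H is positive definite, so the origin is a strict local minimum.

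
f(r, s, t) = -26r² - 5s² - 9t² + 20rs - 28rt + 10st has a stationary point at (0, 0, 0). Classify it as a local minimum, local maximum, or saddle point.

The Hessian at the origin is H = [[-52, 20, -28], [20, -10, 10], [-28, 10, -18]].
Row-reducing H symmetrically gives the diagonal entries -52, -30/13, -8/3.
That gives 3 negative pivots.
H is negative definite, so the origin is a strict local maximum.

local maximum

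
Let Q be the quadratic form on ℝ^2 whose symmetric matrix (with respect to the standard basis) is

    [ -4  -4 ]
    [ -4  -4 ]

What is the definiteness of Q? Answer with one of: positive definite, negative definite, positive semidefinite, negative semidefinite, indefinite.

negative semidefinite

Applying the same elementary operations to the rows and columns of A produces a congruent diagonal matrix with entries -4, 0.
Counting signs: 1 negative, 1 zero.
Hence Q is negative semidefinite.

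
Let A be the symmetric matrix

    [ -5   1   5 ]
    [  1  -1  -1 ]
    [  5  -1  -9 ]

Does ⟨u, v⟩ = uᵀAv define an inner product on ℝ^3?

no

Leading principal minors: Δ_1 = -5, Δ_2 = 4, Δ_3 = -16.
The signs alternate starting with Δ_1 < 0, so by Sylvester's criterion Q is negative definite.
⟨·,·⟩ is an inner product exactly when A is positive definite.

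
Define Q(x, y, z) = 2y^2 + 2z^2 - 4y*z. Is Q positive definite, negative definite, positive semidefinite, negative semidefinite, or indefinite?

positive semidefinite

Write A = [[0, 0, 0], [0, 2, -2], [0, -2, 2]].
Symmetric row and column elimination reduces A to a congruent diagonal form with pivots 0, 2, 0.
That gives 1 positive, 2 zero pivots.
Hence Q is positive semidefinite.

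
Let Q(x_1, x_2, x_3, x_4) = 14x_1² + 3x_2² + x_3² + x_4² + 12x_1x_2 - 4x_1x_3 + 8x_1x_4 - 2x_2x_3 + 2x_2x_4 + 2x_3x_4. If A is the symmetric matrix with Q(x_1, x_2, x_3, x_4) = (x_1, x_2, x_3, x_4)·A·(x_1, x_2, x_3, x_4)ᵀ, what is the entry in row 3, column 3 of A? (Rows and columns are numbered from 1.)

The coefficient of x_3² in Q is 1, and that is exactly A[3,3].

1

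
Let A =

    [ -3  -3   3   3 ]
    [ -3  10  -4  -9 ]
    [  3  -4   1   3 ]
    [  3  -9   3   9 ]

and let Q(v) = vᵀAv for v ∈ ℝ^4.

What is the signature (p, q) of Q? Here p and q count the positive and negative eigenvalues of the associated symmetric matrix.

(2, 1)

Applying the same elementary operations to the rows and columns of A produces a congruent diagonal matrix with entries -3, 13, 3/13, 0.
That gives 2 positive, 1 negative, 1 zero pivots.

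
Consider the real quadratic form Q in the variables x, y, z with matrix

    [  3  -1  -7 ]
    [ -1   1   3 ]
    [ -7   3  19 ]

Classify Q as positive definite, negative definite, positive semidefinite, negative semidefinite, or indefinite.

positive definite

Leading principal minors: Δ_1 = 3, Δ_2 = 2, Δ_3 = 4.
All leading principal minors are positive, so by Sylvester's criterion Q is positive definite.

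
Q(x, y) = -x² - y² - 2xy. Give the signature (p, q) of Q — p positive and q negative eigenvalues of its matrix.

The associated matrix is A = [[-1, -1], [-1, -1]].
Symmetric row and column elimination reduces A to a congruent diagonal form with pivots -1, 0.
Counting signs: 1 negative, 1 zero.

(0, 1)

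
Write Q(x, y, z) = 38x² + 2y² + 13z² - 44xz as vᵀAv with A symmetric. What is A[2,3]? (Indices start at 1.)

0

The coefficient of y·z in Q is 0. For a symmetric A this equals A[2,3] + A[3,2] = 2·A[2,3].
So A[2,3] = 0/2 = 0.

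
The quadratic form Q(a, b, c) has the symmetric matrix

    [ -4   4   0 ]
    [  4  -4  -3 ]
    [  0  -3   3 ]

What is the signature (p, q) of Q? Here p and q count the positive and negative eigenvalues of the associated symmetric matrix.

By Sylvester's law of inertia any congruent diagonalization of A has 1 positive, 2 negative and 0 zero entries.

(1, 2)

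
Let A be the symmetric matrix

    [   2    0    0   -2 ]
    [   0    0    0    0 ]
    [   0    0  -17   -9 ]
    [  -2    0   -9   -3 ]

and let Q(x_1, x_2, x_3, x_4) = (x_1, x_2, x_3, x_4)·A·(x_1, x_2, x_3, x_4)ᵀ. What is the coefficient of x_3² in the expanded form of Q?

The coefficient of x_3² is the diagonal entry A[3,3] = -17.

-17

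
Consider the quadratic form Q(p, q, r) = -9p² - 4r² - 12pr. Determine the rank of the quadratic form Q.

The symmetric matrix is A = [[-9, 0, -6], [0, 0, 0], [-6, 0, -4]].
Applying the same elementary operations to the rows and columns of A produces a congruent diagonal matrix with entries -9, 0, 0.
Counting signs: 1 negative, 2 zero.
The rank is the number of nonzero pivots: 1.

1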